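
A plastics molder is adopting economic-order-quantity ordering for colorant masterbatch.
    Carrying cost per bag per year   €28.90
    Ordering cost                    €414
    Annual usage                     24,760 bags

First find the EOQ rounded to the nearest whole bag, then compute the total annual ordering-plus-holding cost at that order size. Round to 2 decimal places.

EOQ = √(2DS/H) = √(2 × 24,760 × 414 / 28.9)
    = √(709,386.85) ≈ 842.25 → Q = 842 bags
Annual ordering cost = (D/Q)·S = (24,760/842) × 414 = €12,174.16
Annual holding cost  = (Q/2)·H = (842/2) × 28.9 = €12,166.90
Total = €12,174.16 + €12,166.90 = €24,341.06

€24,341.06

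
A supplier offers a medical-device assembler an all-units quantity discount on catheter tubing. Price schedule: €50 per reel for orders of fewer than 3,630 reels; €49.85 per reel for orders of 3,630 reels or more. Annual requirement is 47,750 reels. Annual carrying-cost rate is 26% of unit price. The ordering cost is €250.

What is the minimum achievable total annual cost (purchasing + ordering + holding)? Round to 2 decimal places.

H₁ = 26%×€50 = €13.0000;  H₂ = 26%×€49.85 = €12.9610
EOQ₁ = √(2×47,750×250/13.0000) = 1,355.19  (< 3,630, feasible at tier 1)
EOQ₂ = √(2×47,750×250/12.9610) = 1,357.23  (< 3,630 → use Q = 3,630 at tier-2 price)
TC(tier 1 (EOQ₁), Q≈1,355.2) = €2,405,117.46
TC(tier 2, Q≈3,630.0) = €2,407,150.28
Minimum at tier 1 (EOQ₁): €2,405,117.46

€2,405,117.46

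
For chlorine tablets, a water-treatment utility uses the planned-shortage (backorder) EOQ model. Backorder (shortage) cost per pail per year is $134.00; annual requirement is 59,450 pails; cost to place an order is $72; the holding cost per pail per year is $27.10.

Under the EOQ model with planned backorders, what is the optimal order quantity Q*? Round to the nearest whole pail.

Basic EOQ = √(2·59,450·72/27.1) = 562.047
Backorder adjustment √((H+b)/b) = √((27.1+134)/134) = 1.0965
Q* = 562.047 × 1.0965 ≈ 616.27

616 pails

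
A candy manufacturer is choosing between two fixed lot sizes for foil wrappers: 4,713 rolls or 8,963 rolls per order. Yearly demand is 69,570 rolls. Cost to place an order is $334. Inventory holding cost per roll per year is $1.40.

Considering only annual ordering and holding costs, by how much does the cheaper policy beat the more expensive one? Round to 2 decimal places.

$637.20

For each Q, cost = (D/Q)·S + (Q/2)·H.
TC(4,713) = (69,570/4,713)×334 + (4,713/2)×1.4 = $8,229.37
TC(8,963) = (69,570/8,963)×334 + (8,963/2)×1.4 = $8,866.58
|ΔTC| = |$8,229.37 − $8,866.58| = $637.20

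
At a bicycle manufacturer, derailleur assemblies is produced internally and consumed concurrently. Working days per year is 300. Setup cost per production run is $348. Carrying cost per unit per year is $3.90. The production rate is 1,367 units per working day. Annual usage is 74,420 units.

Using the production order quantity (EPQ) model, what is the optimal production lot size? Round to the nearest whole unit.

4,028 units

Daily demand d = 74,420/300 = 248.067; p = 1367; 1 − d/p = 0.81853
EPQ = √(2DS / (H(1 − d/p)))
    = √(2 × 74,420 × 348 / (3.9 × 0.81853)) ≈ 4,028.09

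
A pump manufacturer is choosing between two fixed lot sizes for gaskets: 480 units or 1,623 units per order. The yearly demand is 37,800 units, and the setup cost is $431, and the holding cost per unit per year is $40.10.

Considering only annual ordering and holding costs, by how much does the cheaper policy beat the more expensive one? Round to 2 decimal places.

TC(Q) = (D/Q)S + (Q/2)H
TC(480) = (37,800/480)×431 + (480/2)×40.1 = $43,565.25
TC(1,623) = (37,800/1,623)×431 + (1,623/2)×40.1 = $42,579.23
Cheaper: Q = 1,623.  Difference = $986.02

$986.02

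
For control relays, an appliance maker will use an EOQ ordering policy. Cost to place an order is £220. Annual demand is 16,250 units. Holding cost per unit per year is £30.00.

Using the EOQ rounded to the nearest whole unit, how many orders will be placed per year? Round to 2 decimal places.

Q* = √(2·D·S / H) = √(2·16,250·220 / 30) = √238,333.3 ≈ 488.19 → Q = 488
N = D/Q = 16,250/488 ≈ 33.299 orders/yr

33.30 orders per year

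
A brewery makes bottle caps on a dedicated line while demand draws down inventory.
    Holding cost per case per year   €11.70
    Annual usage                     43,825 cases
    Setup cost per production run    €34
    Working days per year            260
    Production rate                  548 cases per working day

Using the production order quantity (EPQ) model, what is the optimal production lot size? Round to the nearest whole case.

607 cases

d = 43,825/260 = 168.5577 cases/day;  effective holding cost H(1 − d/p) = 11.7·(1 − 168.5577/548) = 8.10123
Q* = √(2DS / H_eff) = √(2·43,825·34 / 8.10123) ≈ 606.51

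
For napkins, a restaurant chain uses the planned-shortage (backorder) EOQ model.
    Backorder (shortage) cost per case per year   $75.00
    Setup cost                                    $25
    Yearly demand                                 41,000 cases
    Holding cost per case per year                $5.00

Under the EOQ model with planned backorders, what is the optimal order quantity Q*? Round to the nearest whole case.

661 cases

Q* = √(2DS/H) · √((H + b)/b)
   = √(2 × 41,000 × 25 / 5) · √((5 + 75) / 75)
   = 640.312 × 1.0328 ≈ 661.31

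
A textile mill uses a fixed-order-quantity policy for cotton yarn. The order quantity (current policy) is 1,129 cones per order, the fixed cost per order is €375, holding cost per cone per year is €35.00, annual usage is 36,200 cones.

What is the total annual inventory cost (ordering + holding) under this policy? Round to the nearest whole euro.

Orders/yr = 36,200/1,129 = 32.064; ordering cost = 32.064 × €375 = €12,023.91
Average inventory = 1,129/2 = 564.5; holding cost = 564.5 × €35 = €19,757.50
Total = €12,023.91 + €19,757.50 = €31,781.41

€31,781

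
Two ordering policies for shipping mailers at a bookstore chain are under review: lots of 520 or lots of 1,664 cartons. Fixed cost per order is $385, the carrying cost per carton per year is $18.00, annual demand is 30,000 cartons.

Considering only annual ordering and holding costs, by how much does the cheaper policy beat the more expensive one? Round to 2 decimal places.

$4,974.43

TC(Q) = (D/Q)S + (Q/2)H
TC(520) = (30,000/520)×385 + (520/2)×18 = $26,891.54
TC(1,664) = (30,000/1,664)×385 + (1,664/2)×18 = $21,917.11
Lots of 1,664 are cheaper by $4,974.43.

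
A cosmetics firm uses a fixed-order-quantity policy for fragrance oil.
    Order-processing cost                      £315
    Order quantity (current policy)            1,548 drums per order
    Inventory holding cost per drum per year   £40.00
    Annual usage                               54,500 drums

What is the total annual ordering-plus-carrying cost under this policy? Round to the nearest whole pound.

Ordering: D/Q × S = 54,500/1,548 × £315 = £11,090.12
Holding:  Q/2 × H = 1,548/2 × £40 = £30,960.00
Total = £11,090.12 + £30,960.00 = £42,050.12

£42,050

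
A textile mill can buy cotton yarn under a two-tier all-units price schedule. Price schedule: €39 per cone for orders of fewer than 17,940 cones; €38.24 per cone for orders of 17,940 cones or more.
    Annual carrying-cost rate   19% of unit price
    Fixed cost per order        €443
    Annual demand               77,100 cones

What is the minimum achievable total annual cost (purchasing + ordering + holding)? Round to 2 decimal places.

€3,015,380.29

H₁ = 19%×€39 = €7.4100;  H₂ = 19%×€38.24 = €7.2656
EOQ₁ = √(2×77,100×443/7.4100) = 3,036.23  (< 17,940, feasible at tier 1)
EOQ₂ = √(2×77,100×443/7.2656) = 3,066.26  (< 17,940 → use Q = 17,940 at tier-2 price)
TC(tier 1 (EOQ₁), Q≈3,036.2) = €3,029,398.48
TC(tier 2, Q≈17,940.0) = €3,015,380.29
Minimum at tier 2: €3,015,380.29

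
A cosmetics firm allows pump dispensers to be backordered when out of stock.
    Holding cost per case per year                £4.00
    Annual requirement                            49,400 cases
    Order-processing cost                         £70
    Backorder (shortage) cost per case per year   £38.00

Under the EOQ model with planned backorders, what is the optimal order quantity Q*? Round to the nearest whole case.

1,382 cases

Q* = √(2DS/H) · √((H + b)/b)
   = √(2 × 49,400 × 70 / 4) · √((4 + 38) / 38)
   = 1,314.914 × 1.0513 ≈ 1,382.39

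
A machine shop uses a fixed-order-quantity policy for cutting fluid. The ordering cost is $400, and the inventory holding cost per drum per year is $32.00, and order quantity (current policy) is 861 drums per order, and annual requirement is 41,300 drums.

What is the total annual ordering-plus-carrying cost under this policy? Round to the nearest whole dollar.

Ordering: D/Q × S = 41,300/861 × $400 = $19,186.99
Holding:  Q/2 × H = 861/2 × $32 = $13,776.00
Total = $19,186.99 + $13,776.00 = $32,962.99

$32,963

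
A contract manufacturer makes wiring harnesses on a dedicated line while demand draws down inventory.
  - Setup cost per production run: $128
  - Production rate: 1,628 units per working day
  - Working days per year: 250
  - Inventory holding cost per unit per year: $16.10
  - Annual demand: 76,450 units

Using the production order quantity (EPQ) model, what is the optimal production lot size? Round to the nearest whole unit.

1,223 units

d = 76,450/250 = 305.8000 units/day;  effective holding cost H(1 − d/p) = 16.1·(1 − 305.8000/1628) = 13.07581
Q* = √(2DS / H_eff) = √(2·76,450·128 / 13.07581) ≈ 1,223.42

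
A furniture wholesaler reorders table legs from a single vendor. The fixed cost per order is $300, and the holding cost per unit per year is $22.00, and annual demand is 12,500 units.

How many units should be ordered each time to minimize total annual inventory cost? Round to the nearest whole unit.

EOQ = √(2DS/H) = √(2 × 12,500 × 300 / 22)
    = √(340,909.09) ≈ 583.87

584 units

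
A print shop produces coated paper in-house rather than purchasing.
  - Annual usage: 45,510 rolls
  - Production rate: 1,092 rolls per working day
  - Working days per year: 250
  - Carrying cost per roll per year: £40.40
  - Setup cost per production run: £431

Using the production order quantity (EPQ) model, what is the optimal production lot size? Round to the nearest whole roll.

Daily demand d = 45,510/250 = 182.040; p = 1092; 1 − d/p = 0.83330
EPQ = √(2DS / (H(1 − d/p)))
    = √(2 × 45,510 × 431 / (40.4 × 0.83330)) ≈ 1,079.48

1,079 rolls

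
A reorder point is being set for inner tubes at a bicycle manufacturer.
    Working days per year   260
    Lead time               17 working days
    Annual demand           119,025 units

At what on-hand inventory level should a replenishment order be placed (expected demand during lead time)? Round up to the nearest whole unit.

Daily demand d = 119,025 / 260 = 457.788 units/day
Demand during lead time = 457.788 × 17 = 7,782.40
Reorder point = 7,782.40 → round up

7,783 units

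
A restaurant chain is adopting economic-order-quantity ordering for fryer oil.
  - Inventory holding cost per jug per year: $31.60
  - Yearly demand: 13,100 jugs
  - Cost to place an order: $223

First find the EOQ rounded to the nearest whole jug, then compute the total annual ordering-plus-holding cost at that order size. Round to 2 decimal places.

$13,587.72

EOQ = √(2DS/H) = √(2 × 13,100 × 223 / 31.6)
    = √(184,892.41) ≈ 429.99 → Q = 430 jugs
Annual ordering cost = (D/Q)·S = (13,100/430) × 223 = $6,793.72
Annual holding cost  = (Q/2)·H = (430/2) × 31.6 = $6,794.00
Total = $6,793.72 + $6,794.00 = $13,587.72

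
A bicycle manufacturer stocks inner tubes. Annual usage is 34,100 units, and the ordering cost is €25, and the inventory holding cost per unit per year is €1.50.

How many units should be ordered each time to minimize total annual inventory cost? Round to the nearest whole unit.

1,066 units

Q* = √(2·D·S / H) = √(2·34,100·25 / 1.5) = √1,136,666.7 ≈ 1,066.15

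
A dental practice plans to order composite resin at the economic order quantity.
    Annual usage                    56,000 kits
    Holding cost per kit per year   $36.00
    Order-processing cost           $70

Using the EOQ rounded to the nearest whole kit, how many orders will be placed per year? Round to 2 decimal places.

Optimal lot size Q* = (2 × 56,000 × $70 / $36)^½ ≈ 466.67 → Q = 467
N = D/Q = 56,000/467 ≈ 119.914 orders/yr

119.91 orders per year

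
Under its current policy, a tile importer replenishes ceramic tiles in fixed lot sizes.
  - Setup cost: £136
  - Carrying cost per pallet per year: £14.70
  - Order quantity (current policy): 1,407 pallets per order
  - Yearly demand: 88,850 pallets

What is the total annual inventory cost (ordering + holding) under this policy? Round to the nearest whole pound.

Orders/yr = 88,850/1,407 = 63.149; ordering cost = 63.149 × £136 = £8,588.20
Average inventory = 1,407/2 = 703.5; holding cost = 703.5 × £14.7 = £10,341.45
Total = £8,588.20 + £10,341.45 = £18,929.65

£18,930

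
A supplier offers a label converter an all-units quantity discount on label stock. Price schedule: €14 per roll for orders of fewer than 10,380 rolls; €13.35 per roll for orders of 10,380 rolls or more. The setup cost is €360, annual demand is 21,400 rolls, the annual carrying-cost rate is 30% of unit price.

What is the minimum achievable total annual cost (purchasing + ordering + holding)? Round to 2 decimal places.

H₁ = 30%×€14 = €4.2000;  H₂ = 30%×€13.35 = €4.0050
EOQ₁ = √(2×21,400×360/4.2000) = 1,915.35  (< 10,380, feasible at tier 1)
EOQ₂ = √(2×21,400×360/4.0050) = 1,961.43  (< 10,380 → use Q = 10,380 at tier-2 price)
TC(tier 1 (EOQ₁), Q≈1,915.4) = €307,644.48
TC(tier 2, Q≈10,380.0) = €307,218.15
Minimum at tier 2: €307,218.15

€307,218.15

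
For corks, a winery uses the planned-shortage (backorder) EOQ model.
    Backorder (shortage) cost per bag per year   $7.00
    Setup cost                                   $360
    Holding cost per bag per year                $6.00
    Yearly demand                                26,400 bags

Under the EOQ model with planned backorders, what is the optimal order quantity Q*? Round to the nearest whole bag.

Basic EOQ = √(2·26,400·360/6) = 1,779.888
Backorder adjustment √((H+b)/b) = √((6+7)/7) = 1.3628
Q* = 1,779.888 × 1.3628 ≈ 2,425.58

2,426 bags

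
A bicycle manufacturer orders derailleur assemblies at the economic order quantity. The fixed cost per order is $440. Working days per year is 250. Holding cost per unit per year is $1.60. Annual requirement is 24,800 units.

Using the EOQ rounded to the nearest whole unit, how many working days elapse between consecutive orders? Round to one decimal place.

2DS/H = 2·24,800·440/1.6 = 13,640,000.00
EOQ = √13,640,000.00 ≈ 3,693.24 → Q = 3,693 units
Days between orders = 250 / (D/Q) = 250 / 6.715 ≈ 37.228

37.2 days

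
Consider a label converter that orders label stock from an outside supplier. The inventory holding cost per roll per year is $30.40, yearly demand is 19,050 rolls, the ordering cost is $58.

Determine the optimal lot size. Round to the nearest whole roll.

EOQ = √(2DS/H) = √(2 × 19,050 × 58 / 30.4)
    = √(72,690.79) ≈ 269.61

270 rolls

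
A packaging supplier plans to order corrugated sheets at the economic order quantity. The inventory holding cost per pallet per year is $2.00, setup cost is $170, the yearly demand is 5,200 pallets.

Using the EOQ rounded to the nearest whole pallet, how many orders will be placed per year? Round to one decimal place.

5.5 orders per year

EOQ = √(2DS/H) = √(2 × 5,200 × 170 / 2)
    = √(884,000.00) ≈ 940.21 → Q = 940
Orders per year = D/Q = 5,200 / 940 = 5.532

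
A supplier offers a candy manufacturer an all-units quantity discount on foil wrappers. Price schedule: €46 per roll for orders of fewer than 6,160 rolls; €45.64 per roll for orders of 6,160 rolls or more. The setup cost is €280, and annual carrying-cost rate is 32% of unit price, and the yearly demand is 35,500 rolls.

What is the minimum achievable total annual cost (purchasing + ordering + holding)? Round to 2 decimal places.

H₁ = 32%×€46 = €14.7200;  H₂ = 32%×€45.64 = €14.6048
EOQ₁ = √(2×35,500×280/14.7200) = 1,162.13  (< 6,160, feasible at tier 1)
EOQ₂ = √(2×35,500×280/14.6048) = 1,166.70  (< 6,160 → use Q = 6,160 at tier-2 price)
TC(tier 1 (EOQ₁), Q≈1,162.1) = €1,650,106.54
TC(tier 2, Q≈6,160.0) = €1,666,816.42
Minimum at tier 1 (EOQ₁): €1,650,106.54

€1,650,106.54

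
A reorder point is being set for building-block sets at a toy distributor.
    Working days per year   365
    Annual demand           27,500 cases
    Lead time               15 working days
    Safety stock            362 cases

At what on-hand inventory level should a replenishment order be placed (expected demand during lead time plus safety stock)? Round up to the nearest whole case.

1,493 cases

Daily demand d = 27,500 / 365 = 75.342 cases/day
Demand during lead time = 75.342 × 15 = 1,130.14
Reorder point = 1,130.14 + 362 = 1,492.14 → round up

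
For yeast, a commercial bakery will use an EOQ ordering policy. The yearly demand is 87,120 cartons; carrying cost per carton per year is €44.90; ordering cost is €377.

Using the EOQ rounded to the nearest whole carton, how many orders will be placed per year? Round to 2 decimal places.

72.00 orders per year

EOQ = √(2DS/H) = √(2 × 87,120 × 377 / 44.9)
    = √(1,462,995.10) ≈ 1,209.54 → Q = 1,210
N = D/Q = 87,120/1,210 ≈ 72.000 orders/yr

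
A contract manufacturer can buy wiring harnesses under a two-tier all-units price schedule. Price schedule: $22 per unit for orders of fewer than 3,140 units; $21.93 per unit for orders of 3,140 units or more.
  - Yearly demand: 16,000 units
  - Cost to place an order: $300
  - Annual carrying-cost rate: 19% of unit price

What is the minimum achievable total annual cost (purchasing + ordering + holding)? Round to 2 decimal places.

H₁ = 19%×$22 = $4.1800;  H₂ = 19%×$21.93 = $4.1667
EOQ₁ = √(2×16,000×300/4.1800) = 1,515.47  (< 3,140, feasible at tier 1)
EOQ₂ = √(2×16,000×300/4.1667) = 1,517.89  (< 3,140 → use Q = 3,140 at tier-2 price)
TC(tier 1 (EOQ₁), Q≈1,515.5) = $358,334.67
TC(tier 2, Q≈3,140.0) = $358,950.38
Minimum at tier 1 (EOQ₁): $358,334.67

$358,334.67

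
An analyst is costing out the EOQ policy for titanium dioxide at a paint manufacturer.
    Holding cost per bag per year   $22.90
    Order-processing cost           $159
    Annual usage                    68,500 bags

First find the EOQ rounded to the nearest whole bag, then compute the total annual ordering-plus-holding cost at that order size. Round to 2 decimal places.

$22,334.52

2DS/H = 2·68,500·159/22.9 = 951,222.71
EOQ = √951,222.71 ≈ 975.31 → Q = 975 bags
Orders/yr = 68,500/975 = 70.256; ordering cost = 70.256 × $159 = $11,170.77
Average inventory = 975/2 = 487.5; holding cost = 487.5 × $22.9 = $11,163.75
Total = $11,170.77 + $11,163.75 = $22,334.52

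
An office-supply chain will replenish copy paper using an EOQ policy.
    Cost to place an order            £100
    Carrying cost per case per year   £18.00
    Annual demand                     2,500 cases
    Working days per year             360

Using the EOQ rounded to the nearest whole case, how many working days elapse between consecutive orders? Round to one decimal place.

Q* = √(2·D·S / H) = √(2·2,500·100 / 18) = √27,777.8 ≈ 166.67 → Q = 167 cases
Cycle time = (working days × Q)/D = (360 × 167) / 2,500 = 24.048 days

24.0 days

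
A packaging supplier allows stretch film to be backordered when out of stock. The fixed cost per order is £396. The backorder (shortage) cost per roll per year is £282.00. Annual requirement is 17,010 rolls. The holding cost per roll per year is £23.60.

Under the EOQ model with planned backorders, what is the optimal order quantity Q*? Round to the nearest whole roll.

787 rolls

Q* = √(2DS/H) · √((H + b)/b)
   = √(2 × 17,010 × 396 / 23.6) · √((23.6 + 282) / 282)
   = 755.542 × 1.0410 ≈ 786.52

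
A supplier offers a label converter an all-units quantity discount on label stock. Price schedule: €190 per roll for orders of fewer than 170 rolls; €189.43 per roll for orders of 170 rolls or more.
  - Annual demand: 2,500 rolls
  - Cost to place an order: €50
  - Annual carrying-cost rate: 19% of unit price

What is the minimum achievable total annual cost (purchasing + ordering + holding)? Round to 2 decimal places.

€477,369.59

H₁ = 19%×€190 = €36.1000;  H₂ = 19%×€189.43 = €35.9917
EOQ₁ = √(2×2,500×50/36.1000) = 83.22  (< 170, feasible at tier 1)
EOQ₂ = √(2×2,500×50/35.9917) = 83.34  (< 170 → use Q = 170 at tier-2 price)
TC(tier 1 (EOQ₁), Q≈83.2) = €478,004.16
TC(tier 2, Q≈170.0) = €477,369.59
Minimum at tier 2: €477,369.59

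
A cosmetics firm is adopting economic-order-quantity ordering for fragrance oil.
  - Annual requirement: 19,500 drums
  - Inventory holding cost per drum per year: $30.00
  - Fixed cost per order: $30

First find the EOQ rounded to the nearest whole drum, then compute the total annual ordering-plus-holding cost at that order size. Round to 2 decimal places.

$5,924.54

2DS/H = 2·19,500·30/30 = 39,000.00
EOQ = √39,000.00 ≈ 197.48 → Q = 197 drums
Ordering: D/Q × S = 19,500/197 × $30 = $2,969.54
Holding:  Q/2 × H = 197/2 × $30 = $2,955.00
Total = $2,969.54 + $2,955.00 = $5,924.54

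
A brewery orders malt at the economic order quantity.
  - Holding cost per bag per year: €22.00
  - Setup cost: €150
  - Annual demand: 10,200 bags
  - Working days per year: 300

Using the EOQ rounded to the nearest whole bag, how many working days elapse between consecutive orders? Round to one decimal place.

Optimal lot size Q* = (2 × 10,200 × €150 / €22)^½ ≈ 372.95 → Q = 373 bags
T = Q/D × 300 days = 373/10,200 × 300 = 10.971 days

11.0 days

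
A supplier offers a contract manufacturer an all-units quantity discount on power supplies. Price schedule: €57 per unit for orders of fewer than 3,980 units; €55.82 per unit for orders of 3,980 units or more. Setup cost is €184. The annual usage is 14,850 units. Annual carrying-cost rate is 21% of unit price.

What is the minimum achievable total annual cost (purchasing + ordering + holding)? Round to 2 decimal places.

€852,940.71

H₁ = 21%×€57 = €11.9700;  H₂ = 21%×€55.82 = €11.7222
EOQ₁ = √(2×14,850×184/11.9700) = 675.68  (< 3,980, feasible at tier 1)
EOQ₂ = √(2×14,850×184/11.7222) = 682.78  (< 3,980 → use Q = 3,980 at tier-2 price)
TC(tier 1 (EOQ₁), Q≈675.7) = €854,537.87
TC(tier 2, Q≈3,980.0) = €852,940.71
Minimum at tier 2: €852,940.71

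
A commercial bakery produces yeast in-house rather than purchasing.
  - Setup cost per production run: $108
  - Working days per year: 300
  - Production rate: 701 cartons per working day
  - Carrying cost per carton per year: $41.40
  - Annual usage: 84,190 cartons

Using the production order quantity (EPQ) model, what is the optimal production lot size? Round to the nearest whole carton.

856 cartons

Daily demand d = 84,190/300 = 280.633; p = 701; 1 − d/p = 0.59967
EPQ = √(2DS / (H(1 − d/p)))
    = √(2 × 84,190 × 108 / (41.4 × 0.59967)) ≈ 855.86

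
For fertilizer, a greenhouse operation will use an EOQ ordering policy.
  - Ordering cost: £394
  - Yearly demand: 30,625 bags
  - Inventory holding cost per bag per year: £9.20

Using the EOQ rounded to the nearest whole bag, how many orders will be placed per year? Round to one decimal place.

2DS/H = 2·30,625·394/9.2 = 2,623,097.83
EOQ = √2,623,097.83 ≈ 1,619.60 → Q = 1,620
N = D/Q = 30,625/1,620 ≈ 18.904 orders/yr

18.9 orders per year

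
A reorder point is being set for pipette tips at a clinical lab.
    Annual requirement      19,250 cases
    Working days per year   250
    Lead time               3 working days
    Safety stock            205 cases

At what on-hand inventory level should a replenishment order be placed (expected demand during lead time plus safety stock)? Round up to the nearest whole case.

436 cases

Daily demand d = 19,250 / 250 = 77.000 cases/day
Demand during lead time = 77.000 × 3 = 231.00
Reorder point = 231.00 + 205 = 436.00 → round up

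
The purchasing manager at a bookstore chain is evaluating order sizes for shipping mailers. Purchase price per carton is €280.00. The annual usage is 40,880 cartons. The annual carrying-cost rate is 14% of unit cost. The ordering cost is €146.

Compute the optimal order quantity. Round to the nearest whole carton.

Carrying cost H = €280 × 14% = €39.2000/carton/yr
EOQ = √(2DS/H) = √(2 × 40,880 × 146 / 39.2)
    = √(304,514.29) ≈ 551.83

552 cartons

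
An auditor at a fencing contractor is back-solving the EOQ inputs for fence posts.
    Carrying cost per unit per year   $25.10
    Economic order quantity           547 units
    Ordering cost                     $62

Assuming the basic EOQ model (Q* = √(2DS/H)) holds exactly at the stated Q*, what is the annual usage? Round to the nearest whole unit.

60,566 units per year

From Q* = √(2DS/H) ⇒ Q*² = 2DS/H.
D = Q²H / (2S) = 547² × 25.1 / (2 × 62) = 60,565.69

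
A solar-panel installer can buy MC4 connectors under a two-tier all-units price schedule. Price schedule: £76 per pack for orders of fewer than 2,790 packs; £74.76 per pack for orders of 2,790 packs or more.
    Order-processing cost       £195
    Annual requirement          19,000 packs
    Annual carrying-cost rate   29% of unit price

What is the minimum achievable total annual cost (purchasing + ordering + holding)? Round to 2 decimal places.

£1,452,012.11

H₁ = 29%×£76 = £22.0400;  H₂ = 29%×£74.76 = £21.6804
EOQ₁ = √(2×19,000×195/22.0400) = 579.83  (< 2,790, feasible at tier 1)
EOQ₂ = √(2×19,000×195/21.6804) = 584.62  (< 2,790 → use Q = 2,790 at tier-2 price)
TC(tier 1 (EOQ₁), Q≈579.8) = £1,456,779.53
TC(tier 2, Q≈2,790.0) = £1,452,012.11
Minimum at tier 2: £1,452,012.11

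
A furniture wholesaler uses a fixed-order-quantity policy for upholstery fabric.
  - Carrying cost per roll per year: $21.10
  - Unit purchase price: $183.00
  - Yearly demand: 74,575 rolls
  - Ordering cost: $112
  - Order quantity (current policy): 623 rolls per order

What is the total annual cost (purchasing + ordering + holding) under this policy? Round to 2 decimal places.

Ordering: D/Q × S = 74,575/623 × $112 = $13,406.74
Holding:  Q/2 × H = 623/2 × $21.1 = $6,572.65
Purchase cost = D·C = 74,575 × 183 = $13,647,225.00
Total = $13,406.74 + $6,572.65 + $13,647,225.00 = $13,667,204.39

$13,667,204.39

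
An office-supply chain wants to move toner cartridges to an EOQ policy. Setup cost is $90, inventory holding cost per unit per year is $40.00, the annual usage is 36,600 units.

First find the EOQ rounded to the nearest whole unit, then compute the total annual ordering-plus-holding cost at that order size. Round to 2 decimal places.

2DS/H = 2·36,600·90/40 = 164,700.00
EOQ = √164,700.00 ≈ 405.83 → Q = 406 units
Annual ordering cost = (D/Q)·S = (36,600/406) × 90 = $8,113.30
Annual holding cost  = (Q/2)·H = (406/2) × 40 = $8,120.00
Total = $8,113.30 + $8,120.00 = $16,233.30

$16,233.30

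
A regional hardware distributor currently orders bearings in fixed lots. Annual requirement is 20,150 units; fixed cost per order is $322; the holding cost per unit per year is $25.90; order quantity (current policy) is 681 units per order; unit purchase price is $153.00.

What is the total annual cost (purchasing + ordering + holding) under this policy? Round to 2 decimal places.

Ordering: D/Q × S = 20,150/681 × $322 = $9,527.61
Holding:  Q/2 × H = 681/2 × $25.9 = $8,818.95
Purchase cost = D·C = 20,150 × 153 = $3,082,950.00
Total = $9,527.61 + $8,818.95 + $3,082,950.00 = $3,101,296.56

$3,101,296.56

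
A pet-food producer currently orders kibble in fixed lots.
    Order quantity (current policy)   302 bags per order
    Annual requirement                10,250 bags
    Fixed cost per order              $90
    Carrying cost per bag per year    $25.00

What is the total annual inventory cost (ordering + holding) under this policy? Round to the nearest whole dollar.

Ordering: D/Q × S = 10,250/302 × $90 = $3,054.64
Holding:  Q/2 × H = 302/2 × $25 = $3,775.00
Total = $3,054.64 + $3,775.00 = $6,829.64

$6,830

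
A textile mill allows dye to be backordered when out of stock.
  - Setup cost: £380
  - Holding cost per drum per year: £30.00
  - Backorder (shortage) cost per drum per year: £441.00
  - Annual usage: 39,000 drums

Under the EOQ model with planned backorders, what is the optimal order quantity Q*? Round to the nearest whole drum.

1,027 drums

Q* = √(2DS/H) · √((H + b)/b)
   = √(2 × 39,000 × 380 / 30) · √((30 + 441) / 441)
   = 993.982 × 1.0335 ≈ 1,027.23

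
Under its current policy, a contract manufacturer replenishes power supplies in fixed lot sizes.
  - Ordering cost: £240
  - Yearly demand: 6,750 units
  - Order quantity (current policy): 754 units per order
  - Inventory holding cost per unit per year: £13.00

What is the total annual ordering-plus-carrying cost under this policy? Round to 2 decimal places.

Ordering: D/Q × S = 6,750/754 × £240 = £2,148.54
Holding:  Q/2 × H = 754/2 × £13 = £4,901.00
Total = £2,148.54 + £4,901.00 = £7,049.54

£7,049.54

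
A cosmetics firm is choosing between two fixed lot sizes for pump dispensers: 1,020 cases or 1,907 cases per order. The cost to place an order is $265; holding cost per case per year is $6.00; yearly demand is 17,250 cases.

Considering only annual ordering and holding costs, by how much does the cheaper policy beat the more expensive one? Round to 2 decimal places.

Annual cost at Q: ordering D·S/Q plus holding Q·H/2.
TC(1,020) = (17,250/1,020)×265 + (1,020/2)×6 = $7,541.62
TC(1,907) = (17,250/1,907)×265 + (1,907/2)×6 = $8,118.09
Cheaper: Q = 1,020.  Difference = $576.47

$576.47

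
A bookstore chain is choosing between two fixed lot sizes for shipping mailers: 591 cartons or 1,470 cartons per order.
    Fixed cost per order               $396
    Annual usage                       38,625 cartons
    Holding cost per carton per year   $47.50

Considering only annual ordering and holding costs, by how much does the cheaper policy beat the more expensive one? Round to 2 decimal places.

$5,400.64

TC(Q) = (D/Q)S + (Q/2)H
TC(591) = (38,625/591)×396 + (591/2)×47.5 = $39,916.96
TC(1,470) = (38,625/1,470)×396 + (1,470/2)×47.5 = $45,317.60
Lots of 591 are cheaper by $5,400.64.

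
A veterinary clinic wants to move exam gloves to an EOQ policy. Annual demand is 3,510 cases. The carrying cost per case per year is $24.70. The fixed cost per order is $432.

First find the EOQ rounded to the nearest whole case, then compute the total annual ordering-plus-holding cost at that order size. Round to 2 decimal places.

$8,654.84

2DS/H = 2·3,510·432/24.7 = 122,778.95
EOQ = √122,778.95 ≈ 350.40 → Q = 350 cases
Ordering: D/Q × S = 3,510/350 × $432 = $4,332.34
Holding:  Q/2 × H = 350/2 × $24.7 = $4,322.50
Total = $4,332.34 + $4,322.50 = $8,654.84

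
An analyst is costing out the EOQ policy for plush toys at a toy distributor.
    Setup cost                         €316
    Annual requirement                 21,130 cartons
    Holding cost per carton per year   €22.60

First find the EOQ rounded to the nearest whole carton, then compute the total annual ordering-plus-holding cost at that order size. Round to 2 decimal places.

Optimal lot size Q* = (2 × 21,130 × €316 / €22.6)^½ ≈ 768.70 → Q = 769 cartons
Annual ordering cost = (D/Q)·S = (21,130/769) × 316 = €8,682.81
Annual holding cost  = (Q/2)·H = (769/2) × 22.6 = €8,689.70
Total = €8,682.81 + €8,689.70 = €17,372.51

€17,372.51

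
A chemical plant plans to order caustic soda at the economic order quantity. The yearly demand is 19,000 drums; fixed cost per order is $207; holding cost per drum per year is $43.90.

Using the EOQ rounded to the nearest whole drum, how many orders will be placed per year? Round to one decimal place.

44.9 orders per year

Q* = √(2·D·S / H) = √(2·19,000·207 / 43.9) = √179,180.0 ≈ 423.30 → Q = 423
N = D/Q = 19,000/423 ≈ 44.917 orders/yr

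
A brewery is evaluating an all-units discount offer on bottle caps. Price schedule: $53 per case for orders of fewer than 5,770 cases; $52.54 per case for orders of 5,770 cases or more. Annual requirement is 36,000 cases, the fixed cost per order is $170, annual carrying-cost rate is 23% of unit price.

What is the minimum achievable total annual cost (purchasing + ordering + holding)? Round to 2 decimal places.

H₁ = 23%×$53 = $12.1900;  H₂ = 23%×$52.54 = $12.0842
EOQ₁ = √(2×36,000×170/12.1900) = 1,002.05  (< 5,770, feasible at tier 1)
EOQ₂ = √(2×36,000×170/12.0842) = 1,006.43  (< 5,770 → use Q = 5,770 at tier-2 price)
TC(tier 1 (EOQ₁), Q≈1,002.0) = $1,920,214.97
TC(tier 2, Q≈5,770.0) = $1,927,363.58
Minimum at tier 1 (EOQ₁): $1,920,214.97

$1,920,214.97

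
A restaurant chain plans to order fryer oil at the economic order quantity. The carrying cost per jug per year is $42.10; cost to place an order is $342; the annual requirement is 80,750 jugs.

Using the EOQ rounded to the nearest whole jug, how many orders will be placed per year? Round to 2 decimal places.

2DS/H = 2·80,750·342/42.1 = 1,311,947.74
EOQ = √1,311,947.74 ≈ 1,145.40 → Q = 1,145
Orders per year = D/Q = 80,750 / 1,145 = 70.524

70.52 orders per year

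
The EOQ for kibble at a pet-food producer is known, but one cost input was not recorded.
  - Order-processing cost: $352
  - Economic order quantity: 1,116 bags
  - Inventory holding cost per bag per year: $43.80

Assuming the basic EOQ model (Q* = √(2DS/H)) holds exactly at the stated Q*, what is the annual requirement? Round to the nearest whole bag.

77,487 bags per year

From Q* = √(2DS/H) ⇒ Q*² = 2DS/H.
D = Q²H / (2S) = 1,116² × 43.8 / (2 × 352) = 77,487.18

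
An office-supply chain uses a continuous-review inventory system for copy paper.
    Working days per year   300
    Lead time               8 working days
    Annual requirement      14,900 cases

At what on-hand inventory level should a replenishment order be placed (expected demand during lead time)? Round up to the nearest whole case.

398 cases

Daily demand d = 14,900 / 300 = 49.667 cases/day
Demand during lead time = 49.667 × 8 = 397.33
Reorder point = 397.33 → round up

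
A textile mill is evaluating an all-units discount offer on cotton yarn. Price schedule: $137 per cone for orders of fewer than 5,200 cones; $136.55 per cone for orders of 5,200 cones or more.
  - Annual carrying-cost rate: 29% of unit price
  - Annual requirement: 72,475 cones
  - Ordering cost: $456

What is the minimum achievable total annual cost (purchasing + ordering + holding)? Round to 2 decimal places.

$9,980,319.92

H₁ = 29%×$137 = $39.7300;  H₂ = 29%×$136.55 = $39.5995
EOQ₁ = √(2×72,475×456/39.7300) = 1,289.83  (< 5,200, feasible at tier 1)
EOQ₂ = √(2×72,475×456/39.5995) = 1,291.95  (< 5,200 → use Q = 5,200 at tier-2 price)
TC(tier 1 (EOQ₁), Q≈1,289.8) = $9,980,319.92
TC(tier 2, Q≈5,200.0) = $10,005,775.45
Minimum at tier 1 (EOQ₁): $9,980,319.92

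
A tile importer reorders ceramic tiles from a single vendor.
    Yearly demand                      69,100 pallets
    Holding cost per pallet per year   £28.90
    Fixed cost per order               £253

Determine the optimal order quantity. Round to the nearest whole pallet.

Optimal lot size Q* = (2 × 69,100 × £253 / £28.9)^½ ≈ 1,099.93

1,100 pallets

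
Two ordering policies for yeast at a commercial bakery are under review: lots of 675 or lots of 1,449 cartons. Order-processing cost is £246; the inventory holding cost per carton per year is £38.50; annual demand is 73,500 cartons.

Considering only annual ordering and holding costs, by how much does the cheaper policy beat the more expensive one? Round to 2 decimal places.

£591.09

Annual cost at Q: ordering D·S/Q plus holding Q·H/2.
TC(675) = (73,500/675)×246 + (675/2)×38.5 = £39,780.42
TC(1,449) = (73,500/1,449)×246 + (1,449/2)×38.5 = £40,371.51
|ΔTC| = |£39,780.42 − £40,371.51| = £591.09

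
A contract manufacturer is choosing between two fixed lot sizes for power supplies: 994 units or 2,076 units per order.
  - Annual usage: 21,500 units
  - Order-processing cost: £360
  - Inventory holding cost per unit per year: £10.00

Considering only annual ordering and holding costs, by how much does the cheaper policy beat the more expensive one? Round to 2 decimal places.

For each Q, cost = (D/Q)·S + (Q/2)·H.
TC(994) = (21,500/994)×360 + (994/2)×10 = £12,756.72
TC(2,076) = (21,500/2,076)×360 + (2,076/2)×10 = £14,108.32
Lots of 994 are cheaper by £1,351.60.

£1,351.60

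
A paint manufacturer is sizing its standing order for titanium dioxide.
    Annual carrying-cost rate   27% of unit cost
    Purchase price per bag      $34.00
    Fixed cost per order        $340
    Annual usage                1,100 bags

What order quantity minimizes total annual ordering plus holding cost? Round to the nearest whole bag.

H = i·C = 0.27 × $34 = $9.1800 per bag-year
2DS/H = 2·1,100·340/9.18 = 81,481.48
EOQ = √81,481.48 ≈ 285.45

285 bags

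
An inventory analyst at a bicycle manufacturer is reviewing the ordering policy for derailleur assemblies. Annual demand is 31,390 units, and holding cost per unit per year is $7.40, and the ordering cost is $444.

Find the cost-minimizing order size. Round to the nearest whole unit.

1,941 units

Q* = √(2·D·S / H) = √(2·31,390·444 / 7.4) = √3,766,800.0 ≈ 1,940.82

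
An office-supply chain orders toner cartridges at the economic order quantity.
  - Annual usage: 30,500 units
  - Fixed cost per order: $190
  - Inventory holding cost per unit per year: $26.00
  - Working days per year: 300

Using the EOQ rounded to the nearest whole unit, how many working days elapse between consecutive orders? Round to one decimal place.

6.6 days

2DS/H = 2·30,500·190/26 = 445,769.23
EOQ = √445,769.23 ≈ 667.66 → Q = 668 units
Days between orders = 300 / (D/Q) = 300 / 45.659 ≈ 6.570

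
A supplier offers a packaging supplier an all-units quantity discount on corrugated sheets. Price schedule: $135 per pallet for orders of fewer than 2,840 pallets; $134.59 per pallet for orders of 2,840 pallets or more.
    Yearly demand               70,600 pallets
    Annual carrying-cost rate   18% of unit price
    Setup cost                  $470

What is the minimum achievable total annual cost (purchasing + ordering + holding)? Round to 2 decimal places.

H₁ = 18%×$135 = $24.3000;  H₂ = 18%×$134.59 = $24.2262
EOQ₁ = √(2×70,600×470/24.3000) = 1,652.58  (< 2,840, feasible at tier 1)
EOQ₂ = √(2×70,600×470/24.2262) = 1,655.10  (< 2,840 → use Q = 2,840 at tier-2 price)
TC(tier 1 (EOQ₁), Q≈1,652.6) = $9,571,157.75
TC(tier 2, Q≈2,840.0) = $9,548,139.01
Minimum at tier 2: $9,548,139.01

$9,548,139.01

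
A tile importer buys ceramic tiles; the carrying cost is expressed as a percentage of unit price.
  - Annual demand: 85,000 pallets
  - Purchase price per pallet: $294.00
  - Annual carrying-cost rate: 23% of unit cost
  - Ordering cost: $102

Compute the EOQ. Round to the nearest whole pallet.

506 pallets

Carrying cost H = $294 × 23% = $67.6200/pallet/yr
EOQ = √(2DS/H) = √(2 × 85,000 × 102 / 67.62)
    = √(256,433.01) ≈ 506.39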